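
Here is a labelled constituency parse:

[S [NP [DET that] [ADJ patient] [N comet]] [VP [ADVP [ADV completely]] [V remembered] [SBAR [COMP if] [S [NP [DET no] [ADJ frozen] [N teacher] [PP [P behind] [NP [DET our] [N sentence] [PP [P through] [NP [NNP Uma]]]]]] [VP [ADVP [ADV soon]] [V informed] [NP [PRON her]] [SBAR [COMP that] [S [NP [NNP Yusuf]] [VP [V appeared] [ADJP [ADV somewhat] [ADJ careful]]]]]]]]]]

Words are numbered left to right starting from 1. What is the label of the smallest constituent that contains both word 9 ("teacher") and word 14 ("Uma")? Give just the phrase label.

NP

The smallest bracket enclosing both words is [NP no frozen teacher behind our sentence through Uma], so the label is NP.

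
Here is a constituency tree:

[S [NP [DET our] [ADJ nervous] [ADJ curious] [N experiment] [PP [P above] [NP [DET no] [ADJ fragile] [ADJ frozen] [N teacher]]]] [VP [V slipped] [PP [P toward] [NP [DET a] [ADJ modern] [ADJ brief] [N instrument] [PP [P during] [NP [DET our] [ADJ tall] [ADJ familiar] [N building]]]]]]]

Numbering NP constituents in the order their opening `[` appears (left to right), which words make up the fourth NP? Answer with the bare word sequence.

our tall familiar building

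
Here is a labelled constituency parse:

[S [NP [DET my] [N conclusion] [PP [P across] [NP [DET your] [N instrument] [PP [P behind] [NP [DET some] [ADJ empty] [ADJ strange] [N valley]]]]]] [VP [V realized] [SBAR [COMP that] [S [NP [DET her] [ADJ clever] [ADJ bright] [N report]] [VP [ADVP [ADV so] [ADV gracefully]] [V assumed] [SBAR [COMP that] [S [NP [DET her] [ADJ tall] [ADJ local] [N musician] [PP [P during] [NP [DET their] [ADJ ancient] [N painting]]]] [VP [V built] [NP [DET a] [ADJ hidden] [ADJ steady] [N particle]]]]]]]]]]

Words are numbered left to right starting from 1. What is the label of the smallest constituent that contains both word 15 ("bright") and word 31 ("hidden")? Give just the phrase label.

S

Both words fall inside [S her clever bright report so gracefully assumed that her tall local musician during their ancient painting built a hidden steady particle] (words 13–33), and no smaller constituent contains them both. Label: S.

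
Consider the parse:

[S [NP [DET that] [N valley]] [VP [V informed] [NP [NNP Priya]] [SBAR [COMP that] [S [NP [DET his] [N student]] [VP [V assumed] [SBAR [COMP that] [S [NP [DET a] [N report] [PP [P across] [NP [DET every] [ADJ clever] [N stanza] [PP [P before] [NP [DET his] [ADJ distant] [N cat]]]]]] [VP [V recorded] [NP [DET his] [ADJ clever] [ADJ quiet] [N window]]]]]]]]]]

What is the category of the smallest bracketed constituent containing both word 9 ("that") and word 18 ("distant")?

SBAR

Both words fall inside [SBAR that a report across every clever stanza before his distant cat recorded his clever quiet window] (words 9–24), and no smaller constituent contains them both. Label: SBAR.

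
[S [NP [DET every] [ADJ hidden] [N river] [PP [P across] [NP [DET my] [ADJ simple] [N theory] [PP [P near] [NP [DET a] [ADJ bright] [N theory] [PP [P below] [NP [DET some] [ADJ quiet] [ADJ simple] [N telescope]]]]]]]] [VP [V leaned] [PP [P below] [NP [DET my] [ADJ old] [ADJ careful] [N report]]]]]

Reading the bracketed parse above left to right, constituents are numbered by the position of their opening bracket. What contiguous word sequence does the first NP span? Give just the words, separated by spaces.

every hidden river across my simple theory near a bright theory below some quiet simple telescope

In left-to-right order the NP constituents are "every hidden river across my simple theory near a bright theory below some quiet simple telescope"; "my simple theory near a bright theory below some quiet simple telescope"; "a bright theory below some quiet simple telescope"; "some quiet simple telescope"; "my old careful report". Number 1 is "every hidden river across my simple theory near a bright theory below some quiet simple telescope".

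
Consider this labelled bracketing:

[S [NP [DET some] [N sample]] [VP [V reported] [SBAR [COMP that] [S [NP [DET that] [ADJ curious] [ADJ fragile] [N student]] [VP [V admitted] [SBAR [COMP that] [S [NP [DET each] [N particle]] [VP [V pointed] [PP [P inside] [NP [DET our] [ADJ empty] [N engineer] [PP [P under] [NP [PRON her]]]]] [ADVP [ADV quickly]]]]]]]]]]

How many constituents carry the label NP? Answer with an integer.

The NP constituents are: [NP some sample]; [NP that curious fragile student]; [NP each particle]; [NP our empty engineer under her]; [NP her]. Total: 5.

5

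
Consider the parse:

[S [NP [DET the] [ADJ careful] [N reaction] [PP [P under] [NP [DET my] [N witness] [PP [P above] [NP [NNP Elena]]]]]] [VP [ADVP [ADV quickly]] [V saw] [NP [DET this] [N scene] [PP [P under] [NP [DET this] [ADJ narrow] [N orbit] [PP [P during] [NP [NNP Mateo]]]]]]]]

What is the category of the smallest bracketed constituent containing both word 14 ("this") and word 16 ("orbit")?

The smallest bracket enclosing both words is [NP this narrow orbit during Mateo], so the label is NP.

NP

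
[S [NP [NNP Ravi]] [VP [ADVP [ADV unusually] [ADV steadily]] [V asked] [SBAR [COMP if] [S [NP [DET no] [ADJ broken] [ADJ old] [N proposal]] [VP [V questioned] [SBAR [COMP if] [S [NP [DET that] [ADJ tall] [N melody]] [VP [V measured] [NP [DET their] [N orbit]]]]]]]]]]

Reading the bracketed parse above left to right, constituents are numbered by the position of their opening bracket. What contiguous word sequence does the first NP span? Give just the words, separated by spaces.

Opening `[NP` markers occur at word positions 1, 6, 12, 16; the first of these opens the constituent [NP Ravi].

Ravi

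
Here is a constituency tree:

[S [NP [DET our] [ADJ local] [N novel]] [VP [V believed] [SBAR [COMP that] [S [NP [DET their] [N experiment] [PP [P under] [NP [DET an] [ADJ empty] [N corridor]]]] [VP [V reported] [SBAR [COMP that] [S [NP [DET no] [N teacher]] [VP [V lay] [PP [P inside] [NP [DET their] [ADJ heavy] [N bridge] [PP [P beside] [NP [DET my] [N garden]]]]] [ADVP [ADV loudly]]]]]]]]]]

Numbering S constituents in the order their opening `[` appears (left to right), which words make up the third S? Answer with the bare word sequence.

In left-to-right order the S constituents are "our local novel believed that their experiment under an empty corridor reported that no teacher lay inside their heavy bridge beside my garden loudly"; "their experiment under an empty corridor reported that no teacher lay inside their heavy bridge beside my garden loudly"; "no teacher lay inside their heavy bridge beside my garden loudly". Number 3 is "no teacher lay inside their heavy bridge beside my garden loudly".

no teacher lay inside their heavy bridge beside my garden loudly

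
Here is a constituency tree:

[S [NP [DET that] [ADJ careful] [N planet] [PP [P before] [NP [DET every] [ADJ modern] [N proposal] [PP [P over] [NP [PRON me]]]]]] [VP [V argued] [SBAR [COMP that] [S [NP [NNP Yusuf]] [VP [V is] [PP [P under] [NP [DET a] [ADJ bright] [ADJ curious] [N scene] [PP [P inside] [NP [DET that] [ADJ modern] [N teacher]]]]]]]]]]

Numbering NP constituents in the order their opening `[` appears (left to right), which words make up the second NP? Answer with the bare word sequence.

every modern proposal over me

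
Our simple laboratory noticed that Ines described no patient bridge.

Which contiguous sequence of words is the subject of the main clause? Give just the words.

our simple laboratory

"our simple laboratory" is the NP that combines with the VP headed by "noticed" to form the main clause — the subject.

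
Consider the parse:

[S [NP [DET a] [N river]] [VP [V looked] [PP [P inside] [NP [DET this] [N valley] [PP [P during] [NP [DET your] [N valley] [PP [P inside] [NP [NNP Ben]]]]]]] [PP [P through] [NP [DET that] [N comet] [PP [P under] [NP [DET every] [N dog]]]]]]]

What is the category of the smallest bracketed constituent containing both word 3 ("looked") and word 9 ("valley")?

VP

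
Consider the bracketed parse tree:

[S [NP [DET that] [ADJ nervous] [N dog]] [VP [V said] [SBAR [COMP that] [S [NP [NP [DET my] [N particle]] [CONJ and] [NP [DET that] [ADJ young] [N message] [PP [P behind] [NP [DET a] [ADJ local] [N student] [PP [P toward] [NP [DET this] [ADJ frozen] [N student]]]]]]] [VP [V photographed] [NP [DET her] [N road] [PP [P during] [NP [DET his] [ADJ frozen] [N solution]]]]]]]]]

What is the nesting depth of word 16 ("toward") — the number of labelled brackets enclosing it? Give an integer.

10

Counting open brackets not yet closed at "toward": [S [VP [SBAR [S [NP [NP [PP [NP [PP [P = 10.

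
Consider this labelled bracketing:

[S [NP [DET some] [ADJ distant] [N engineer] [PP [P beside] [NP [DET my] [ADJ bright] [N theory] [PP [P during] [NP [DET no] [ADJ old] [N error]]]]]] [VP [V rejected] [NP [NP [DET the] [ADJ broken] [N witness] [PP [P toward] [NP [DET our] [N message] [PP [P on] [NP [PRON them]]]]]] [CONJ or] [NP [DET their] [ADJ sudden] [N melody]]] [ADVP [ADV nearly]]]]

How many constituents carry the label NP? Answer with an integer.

Listing each NP by its span: [NP some distant engineer beside my bright theory during no old error]; [NP my bright theory during no old error]; [NP no old error]; [NP the broken witness toward our message on them or their sudden melody]; [NP the broken witness toward our message on them]; [NP our message on them] … — that makes 8.

8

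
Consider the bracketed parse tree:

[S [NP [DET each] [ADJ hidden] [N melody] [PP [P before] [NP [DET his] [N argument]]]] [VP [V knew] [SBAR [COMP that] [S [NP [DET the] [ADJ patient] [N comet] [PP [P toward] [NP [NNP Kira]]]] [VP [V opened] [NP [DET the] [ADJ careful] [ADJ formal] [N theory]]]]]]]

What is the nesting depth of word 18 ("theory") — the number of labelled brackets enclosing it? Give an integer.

7

Path from the root down to the word: S → VP → SBAR → S → VP → NP → N. That is 7 enclosing brackets.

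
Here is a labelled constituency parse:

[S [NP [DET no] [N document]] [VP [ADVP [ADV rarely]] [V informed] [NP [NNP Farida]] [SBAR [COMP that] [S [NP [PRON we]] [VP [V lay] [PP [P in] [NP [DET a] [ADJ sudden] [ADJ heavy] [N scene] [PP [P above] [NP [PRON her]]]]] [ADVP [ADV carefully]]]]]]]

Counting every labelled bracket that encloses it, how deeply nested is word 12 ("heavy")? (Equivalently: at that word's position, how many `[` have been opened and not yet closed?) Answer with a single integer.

8

The word sits inside ADJ, which is inside NP, inside PP, inside VP, inside S, inside SBAR, inside VP, inside S — 8 brackets in all.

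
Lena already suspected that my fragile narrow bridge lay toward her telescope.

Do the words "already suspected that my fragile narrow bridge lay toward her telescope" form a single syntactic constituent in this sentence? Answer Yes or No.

These words form the whole verb phrase headed by "suspected", so yes — one constituent.

Yes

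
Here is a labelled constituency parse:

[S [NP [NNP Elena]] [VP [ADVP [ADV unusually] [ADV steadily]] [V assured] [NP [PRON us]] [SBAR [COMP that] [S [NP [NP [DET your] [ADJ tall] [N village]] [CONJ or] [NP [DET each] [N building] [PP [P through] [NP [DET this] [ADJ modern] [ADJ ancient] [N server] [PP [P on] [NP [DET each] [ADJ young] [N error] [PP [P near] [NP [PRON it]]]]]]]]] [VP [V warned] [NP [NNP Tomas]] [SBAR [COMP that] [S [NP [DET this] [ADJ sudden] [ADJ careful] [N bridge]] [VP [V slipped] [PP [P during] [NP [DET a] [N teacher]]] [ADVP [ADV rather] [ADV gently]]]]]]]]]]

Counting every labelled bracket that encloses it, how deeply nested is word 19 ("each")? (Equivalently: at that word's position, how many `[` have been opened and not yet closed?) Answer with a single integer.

The word sits inside DET, which is inside NP, inside PP, inside NP, inside PP, inside NP, inside NP, inside S, inside SBAR, inside VP, inside S — 11 brackets in all.

11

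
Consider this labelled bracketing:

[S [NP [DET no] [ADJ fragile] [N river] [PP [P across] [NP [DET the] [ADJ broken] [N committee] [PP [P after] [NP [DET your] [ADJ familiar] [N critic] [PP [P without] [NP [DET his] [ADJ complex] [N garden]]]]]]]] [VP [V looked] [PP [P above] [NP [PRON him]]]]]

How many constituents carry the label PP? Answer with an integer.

4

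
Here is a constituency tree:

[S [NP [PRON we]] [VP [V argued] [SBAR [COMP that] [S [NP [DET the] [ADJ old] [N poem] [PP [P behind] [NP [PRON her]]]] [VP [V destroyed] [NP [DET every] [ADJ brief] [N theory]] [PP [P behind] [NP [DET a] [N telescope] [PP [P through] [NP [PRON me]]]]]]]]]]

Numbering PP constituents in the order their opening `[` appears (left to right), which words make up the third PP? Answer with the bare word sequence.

through me

Opening `[PP` markers occur at word positions 7, 13, 16; the third of these opens the constituent [PP through me].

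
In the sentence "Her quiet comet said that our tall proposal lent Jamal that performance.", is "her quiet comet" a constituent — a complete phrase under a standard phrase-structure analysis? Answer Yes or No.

These words form the whole noun phrase headed by "comet", so yes — one constituent.

Yes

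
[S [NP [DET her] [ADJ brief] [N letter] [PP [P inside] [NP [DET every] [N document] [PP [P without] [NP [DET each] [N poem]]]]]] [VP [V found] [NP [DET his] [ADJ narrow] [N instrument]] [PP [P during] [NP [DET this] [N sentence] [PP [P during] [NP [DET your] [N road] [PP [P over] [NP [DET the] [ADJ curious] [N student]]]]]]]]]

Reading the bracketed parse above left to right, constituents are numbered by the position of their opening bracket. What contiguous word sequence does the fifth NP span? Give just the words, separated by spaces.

this sentence during your road over the curious student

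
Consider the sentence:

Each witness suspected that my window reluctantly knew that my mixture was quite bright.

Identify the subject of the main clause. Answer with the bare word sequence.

each witness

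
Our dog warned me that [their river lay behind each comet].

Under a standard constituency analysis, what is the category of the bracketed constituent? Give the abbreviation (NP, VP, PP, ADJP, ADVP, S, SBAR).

S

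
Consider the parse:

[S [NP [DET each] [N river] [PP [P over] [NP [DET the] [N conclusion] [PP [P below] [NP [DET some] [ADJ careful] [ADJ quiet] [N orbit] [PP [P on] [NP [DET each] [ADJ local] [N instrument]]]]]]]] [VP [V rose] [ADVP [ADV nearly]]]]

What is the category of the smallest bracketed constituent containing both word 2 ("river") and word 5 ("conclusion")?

NP

Both words fall inside [NP each river over the conclusion below some careful quiet orbit on each local instrument] (words 1–14), and no smaller constituent contains them both. Label: NP.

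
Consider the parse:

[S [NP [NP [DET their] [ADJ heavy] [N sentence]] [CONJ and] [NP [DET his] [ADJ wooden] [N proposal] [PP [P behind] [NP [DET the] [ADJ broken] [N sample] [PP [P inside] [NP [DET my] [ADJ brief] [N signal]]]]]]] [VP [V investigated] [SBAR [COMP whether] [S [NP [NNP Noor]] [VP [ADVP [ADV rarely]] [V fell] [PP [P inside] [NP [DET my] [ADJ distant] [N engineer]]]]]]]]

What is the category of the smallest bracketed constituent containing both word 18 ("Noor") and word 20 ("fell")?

Both words fall inside [S Noor rarely fell inside my distant engineer] (words 18–24), and no smaller constituent contains them both. Label: S.

S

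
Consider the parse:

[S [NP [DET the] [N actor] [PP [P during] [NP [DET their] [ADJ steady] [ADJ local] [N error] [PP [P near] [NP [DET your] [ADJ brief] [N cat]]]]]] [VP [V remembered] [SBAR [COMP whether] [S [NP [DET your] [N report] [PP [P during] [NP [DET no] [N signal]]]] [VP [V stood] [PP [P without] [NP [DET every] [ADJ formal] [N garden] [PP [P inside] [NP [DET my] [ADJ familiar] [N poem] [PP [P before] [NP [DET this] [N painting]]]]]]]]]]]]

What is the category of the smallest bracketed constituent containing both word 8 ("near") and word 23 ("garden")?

S

The smallest bracket enclosing both words is [S the actor during their steady local error near your brief cat remembered whether your report during no signal stood without every formal garden inside my familiar poem before this painting], so the label is S.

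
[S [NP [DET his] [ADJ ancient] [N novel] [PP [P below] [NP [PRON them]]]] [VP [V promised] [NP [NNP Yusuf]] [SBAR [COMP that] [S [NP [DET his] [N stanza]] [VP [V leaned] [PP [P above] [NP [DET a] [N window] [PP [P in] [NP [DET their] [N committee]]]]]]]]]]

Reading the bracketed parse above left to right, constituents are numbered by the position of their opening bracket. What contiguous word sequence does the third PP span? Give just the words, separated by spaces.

in their committee

The PP opening brackets appear, in order, over: "below them"; "above a window in their committee"; "in their committee". The third one spans "in their committee".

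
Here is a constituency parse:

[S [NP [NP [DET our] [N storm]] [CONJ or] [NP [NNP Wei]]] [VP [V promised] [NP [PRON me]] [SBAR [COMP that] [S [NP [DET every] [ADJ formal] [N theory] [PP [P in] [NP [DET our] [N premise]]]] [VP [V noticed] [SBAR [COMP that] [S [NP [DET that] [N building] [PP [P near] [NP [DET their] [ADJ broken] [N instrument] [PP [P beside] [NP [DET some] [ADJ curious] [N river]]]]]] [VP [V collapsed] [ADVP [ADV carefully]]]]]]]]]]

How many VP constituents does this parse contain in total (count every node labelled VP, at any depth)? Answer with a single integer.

3

The VP constituents are: [VP promised me that every formal theory in our premise noticed that that building near their broken instrument beside some curious river collapsed carefully]; [VP noticed that that building near their broken instrument beside some curious river collapsed carefully]; [VP collapsed carefully]. Total: 3.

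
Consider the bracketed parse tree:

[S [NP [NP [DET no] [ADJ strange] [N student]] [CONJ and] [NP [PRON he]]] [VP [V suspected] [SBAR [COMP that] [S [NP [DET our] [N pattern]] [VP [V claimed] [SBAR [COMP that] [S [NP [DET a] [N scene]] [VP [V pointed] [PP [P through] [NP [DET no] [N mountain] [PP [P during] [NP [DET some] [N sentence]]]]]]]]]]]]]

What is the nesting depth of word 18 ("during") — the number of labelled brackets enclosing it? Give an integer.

12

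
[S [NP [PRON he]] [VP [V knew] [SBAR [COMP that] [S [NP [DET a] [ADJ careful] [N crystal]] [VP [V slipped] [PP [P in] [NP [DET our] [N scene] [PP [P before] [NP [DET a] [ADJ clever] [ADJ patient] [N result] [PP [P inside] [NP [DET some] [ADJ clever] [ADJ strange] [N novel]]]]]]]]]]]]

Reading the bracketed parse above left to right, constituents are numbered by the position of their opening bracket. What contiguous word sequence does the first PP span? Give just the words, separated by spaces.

in our scene before a clever patient result inside some clever strange novel

Opening `[PP` markers occur at word positions 8, 11, 16; the first of these opens the constituent [PP in our scene before a clever patient result inside some clever strange novel].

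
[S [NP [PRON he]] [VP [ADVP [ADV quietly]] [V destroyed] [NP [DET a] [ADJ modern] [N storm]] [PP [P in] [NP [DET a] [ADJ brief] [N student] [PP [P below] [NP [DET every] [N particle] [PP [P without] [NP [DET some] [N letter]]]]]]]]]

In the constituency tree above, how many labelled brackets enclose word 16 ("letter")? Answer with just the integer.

Counting open brackets not yet closed at "letter": [S [VP [PP [NP [PP [NP [PP [NP [N = 9.

9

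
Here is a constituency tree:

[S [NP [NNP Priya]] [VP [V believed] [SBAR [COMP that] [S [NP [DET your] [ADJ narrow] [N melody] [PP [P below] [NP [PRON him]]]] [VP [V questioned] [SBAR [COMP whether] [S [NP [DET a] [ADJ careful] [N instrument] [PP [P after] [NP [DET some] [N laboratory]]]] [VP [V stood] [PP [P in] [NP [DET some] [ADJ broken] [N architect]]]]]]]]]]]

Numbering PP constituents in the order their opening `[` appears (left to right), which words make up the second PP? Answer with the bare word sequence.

after some laboratory

Opening `[PP` markers occur at word positions 7, 14, 18; the second of these opens the constituent [PP after some laboratory].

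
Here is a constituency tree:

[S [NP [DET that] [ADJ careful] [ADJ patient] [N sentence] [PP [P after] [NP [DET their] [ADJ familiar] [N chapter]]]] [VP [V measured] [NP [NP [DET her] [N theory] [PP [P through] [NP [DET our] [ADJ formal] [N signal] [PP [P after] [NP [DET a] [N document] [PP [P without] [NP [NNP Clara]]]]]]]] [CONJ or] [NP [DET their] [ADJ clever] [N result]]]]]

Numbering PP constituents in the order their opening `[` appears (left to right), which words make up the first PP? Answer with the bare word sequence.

after their familiar chapter

The PP opening brackets appear, in order, over: "after their familiar chapter"; "through our formal signal after a document without Clara"; "after a document without Clara"; "without Clara". The first one spans "after their familiar chapter".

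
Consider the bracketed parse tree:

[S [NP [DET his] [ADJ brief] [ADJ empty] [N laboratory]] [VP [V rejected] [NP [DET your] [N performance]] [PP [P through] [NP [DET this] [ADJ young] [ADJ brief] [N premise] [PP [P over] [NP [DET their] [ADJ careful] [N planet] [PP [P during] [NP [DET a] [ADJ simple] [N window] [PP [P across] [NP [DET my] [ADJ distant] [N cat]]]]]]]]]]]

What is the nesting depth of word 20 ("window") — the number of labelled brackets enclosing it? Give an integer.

9

The word sits inside N, which is inside NP, inside PP, inside NP, inside PP, inside NP, inside PP, inside VP, inside S — 9 brackets in all.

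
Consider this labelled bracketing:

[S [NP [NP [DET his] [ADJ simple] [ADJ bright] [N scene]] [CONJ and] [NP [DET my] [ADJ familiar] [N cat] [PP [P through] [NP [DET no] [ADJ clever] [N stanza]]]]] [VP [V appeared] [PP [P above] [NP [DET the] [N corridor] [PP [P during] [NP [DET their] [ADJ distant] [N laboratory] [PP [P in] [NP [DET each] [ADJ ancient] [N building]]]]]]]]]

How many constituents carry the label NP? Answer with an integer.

7

The NP constituents are: [NP his simple bright scene and my familiar cat through no clever stanza]; [NP his simple bright scene]; [NP my familiar cat through no clever stanza]; [NP no clever stanza]; [NP the corridor during their distant laboratory in each ancient building]; [NP their distant laboratory in each ancient building] …. Total: 7.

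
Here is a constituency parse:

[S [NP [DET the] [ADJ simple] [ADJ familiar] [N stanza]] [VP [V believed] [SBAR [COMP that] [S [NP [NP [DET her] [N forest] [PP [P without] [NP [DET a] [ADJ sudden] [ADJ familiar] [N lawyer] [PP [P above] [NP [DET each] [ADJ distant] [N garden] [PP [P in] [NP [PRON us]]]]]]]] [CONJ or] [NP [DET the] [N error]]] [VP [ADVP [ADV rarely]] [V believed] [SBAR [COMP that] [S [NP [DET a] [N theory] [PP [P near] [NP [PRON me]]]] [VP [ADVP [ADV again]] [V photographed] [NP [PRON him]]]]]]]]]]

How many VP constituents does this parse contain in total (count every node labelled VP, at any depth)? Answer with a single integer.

3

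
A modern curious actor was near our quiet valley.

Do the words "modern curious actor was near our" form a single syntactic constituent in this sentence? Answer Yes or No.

No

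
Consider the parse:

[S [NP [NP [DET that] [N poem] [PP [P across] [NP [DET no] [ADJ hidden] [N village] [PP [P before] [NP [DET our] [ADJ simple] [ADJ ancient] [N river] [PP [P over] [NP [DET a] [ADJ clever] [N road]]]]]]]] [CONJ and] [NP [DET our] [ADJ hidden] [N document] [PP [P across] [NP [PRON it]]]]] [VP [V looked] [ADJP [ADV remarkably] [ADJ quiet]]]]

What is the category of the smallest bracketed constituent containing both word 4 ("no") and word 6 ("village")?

NP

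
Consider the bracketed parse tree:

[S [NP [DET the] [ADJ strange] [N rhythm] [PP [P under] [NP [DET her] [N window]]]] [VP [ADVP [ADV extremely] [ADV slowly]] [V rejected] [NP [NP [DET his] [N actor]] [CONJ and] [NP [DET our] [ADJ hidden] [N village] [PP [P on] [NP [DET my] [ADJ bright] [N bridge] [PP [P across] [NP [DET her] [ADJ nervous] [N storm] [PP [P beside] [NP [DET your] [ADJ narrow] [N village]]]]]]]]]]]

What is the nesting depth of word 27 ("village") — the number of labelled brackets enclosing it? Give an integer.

Path from the root down to the word: S → VP → NP → NP → PP → NP → PP → NP → PP → NP → N. That is 11 enclosing brackets.

11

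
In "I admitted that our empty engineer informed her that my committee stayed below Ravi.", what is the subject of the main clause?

I

In the main clause the verb is "admitted"; the NP preceding it, "I", is the subject.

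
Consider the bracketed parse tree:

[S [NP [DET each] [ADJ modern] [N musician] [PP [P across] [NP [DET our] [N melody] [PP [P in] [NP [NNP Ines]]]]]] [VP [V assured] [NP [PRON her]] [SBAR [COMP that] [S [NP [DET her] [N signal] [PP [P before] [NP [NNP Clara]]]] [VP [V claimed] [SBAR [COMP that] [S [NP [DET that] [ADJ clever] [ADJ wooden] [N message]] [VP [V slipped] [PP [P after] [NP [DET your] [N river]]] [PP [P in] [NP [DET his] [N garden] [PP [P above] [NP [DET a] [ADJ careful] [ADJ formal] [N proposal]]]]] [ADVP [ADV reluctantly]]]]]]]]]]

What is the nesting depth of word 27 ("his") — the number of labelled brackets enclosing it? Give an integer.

11

The word sits inside DET, which is inside NP, inside PP, inside VP, inside S, inside SBAR, inside VP, inside S, inside SBAR, inside VP, inside S — 11 brackets in all.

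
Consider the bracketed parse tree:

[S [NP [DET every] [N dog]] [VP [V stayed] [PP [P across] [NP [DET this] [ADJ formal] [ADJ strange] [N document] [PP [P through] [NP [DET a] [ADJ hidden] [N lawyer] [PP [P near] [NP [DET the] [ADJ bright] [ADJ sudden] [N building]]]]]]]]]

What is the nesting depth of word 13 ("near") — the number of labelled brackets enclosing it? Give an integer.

8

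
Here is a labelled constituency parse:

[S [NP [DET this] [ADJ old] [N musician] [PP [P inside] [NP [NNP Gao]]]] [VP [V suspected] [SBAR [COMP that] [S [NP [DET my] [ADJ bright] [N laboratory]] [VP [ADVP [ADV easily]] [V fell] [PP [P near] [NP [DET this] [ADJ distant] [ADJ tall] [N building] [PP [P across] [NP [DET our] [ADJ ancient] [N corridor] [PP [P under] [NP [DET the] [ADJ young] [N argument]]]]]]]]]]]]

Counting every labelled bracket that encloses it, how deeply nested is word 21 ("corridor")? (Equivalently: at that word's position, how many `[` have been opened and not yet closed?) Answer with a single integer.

Path from the root down to the word: S → VP → SBAR → S → VP → PP → NP → PP → NP → N. That is 10 enclosing brackets.

10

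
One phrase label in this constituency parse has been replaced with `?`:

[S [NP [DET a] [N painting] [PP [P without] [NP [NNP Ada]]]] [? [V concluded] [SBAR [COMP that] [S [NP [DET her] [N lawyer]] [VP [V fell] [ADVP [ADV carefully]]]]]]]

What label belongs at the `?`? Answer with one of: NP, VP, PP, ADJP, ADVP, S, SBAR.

VP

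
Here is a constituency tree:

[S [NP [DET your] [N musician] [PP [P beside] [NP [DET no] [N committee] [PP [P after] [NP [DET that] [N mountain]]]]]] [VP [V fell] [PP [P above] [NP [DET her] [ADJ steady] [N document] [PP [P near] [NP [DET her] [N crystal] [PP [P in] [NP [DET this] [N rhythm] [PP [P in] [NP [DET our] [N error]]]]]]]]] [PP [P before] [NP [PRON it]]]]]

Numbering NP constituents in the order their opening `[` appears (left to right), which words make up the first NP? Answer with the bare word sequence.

your musician beside no committee after that mountain

In left-to-right order the NP constituents are "your musician beside no committee after that mountain"; "no committee after that mountain"; "that mountain"; "her steady document near her crystal in this rhythm in our error"; "her crystal in this rhythm in our error"; "this rhythm in our error"; "our error"; "it". Number 1 is "your musician beside no committee after that mountain".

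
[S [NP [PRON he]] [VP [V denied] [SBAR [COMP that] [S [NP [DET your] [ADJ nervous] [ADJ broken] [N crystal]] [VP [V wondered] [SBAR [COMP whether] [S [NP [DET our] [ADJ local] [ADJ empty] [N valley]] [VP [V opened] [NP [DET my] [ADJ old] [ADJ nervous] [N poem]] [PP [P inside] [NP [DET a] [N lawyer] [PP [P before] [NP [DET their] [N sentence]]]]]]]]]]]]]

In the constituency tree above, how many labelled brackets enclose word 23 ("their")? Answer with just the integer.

Counting open brackets not yet closed at "their": [S [VP [SBAR [S [VP [SBAR [S [VP [PP [NP [PP [NP [DET = 13.

13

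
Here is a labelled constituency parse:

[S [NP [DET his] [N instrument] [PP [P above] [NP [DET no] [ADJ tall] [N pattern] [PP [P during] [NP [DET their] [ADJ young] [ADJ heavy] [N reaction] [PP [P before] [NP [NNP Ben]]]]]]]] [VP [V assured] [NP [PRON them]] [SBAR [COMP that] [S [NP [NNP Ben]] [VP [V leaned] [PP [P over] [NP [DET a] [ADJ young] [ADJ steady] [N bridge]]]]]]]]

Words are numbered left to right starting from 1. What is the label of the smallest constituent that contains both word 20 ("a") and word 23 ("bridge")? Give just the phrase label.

The smallest bracket enclosing both words is [NP a young steady bridge], so the label is NP.

NP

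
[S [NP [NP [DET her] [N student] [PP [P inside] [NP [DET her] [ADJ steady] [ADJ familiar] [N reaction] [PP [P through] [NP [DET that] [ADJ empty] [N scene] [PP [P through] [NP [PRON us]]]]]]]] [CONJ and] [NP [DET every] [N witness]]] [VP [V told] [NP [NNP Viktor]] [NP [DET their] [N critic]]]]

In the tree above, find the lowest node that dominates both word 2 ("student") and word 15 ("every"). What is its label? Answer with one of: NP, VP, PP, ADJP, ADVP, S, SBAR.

NP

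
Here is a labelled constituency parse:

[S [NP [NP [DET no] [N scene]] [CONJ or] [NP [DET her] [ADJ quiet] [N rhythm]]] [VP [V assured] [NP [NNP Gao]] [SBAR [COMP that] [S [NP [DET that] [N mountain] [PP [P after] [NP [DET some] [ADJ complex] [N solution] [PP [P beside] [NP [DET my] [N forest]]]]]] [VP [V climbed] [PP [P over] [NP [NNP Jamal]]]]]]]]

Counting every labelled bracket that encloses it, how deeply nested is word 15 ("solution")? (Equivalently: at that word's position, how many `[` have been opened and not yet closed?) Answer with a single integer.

8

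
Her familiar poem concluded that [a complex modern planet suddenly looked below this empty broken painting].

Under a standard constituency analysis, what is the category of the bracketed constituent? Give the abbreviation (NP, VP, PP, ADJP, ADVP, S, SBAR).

"looked" is the head of the bracketed span, so the span is a clause: S.

S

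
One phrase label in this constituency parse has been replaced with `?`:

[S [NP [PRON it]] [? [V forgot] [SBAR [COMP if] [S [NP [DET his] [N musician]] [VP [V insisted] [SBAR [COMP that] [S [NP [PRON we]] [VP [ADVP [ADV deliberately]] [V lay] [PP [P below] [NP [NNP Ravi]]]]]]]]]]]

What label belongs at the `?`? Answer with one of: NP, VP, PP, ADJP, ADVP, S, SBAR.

The `?` node immediately contains: V 'forgot', SBAR. That is the internal structure of a verb phrase, so the label is VP.

VP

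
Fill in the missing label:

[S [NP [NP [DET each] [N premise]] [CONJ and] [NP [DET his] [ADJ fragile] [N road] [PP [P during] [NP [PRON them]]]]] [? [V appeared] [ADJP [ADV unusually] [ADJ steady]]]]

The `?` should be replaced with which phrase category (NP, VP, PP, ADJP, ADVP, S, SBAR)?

VP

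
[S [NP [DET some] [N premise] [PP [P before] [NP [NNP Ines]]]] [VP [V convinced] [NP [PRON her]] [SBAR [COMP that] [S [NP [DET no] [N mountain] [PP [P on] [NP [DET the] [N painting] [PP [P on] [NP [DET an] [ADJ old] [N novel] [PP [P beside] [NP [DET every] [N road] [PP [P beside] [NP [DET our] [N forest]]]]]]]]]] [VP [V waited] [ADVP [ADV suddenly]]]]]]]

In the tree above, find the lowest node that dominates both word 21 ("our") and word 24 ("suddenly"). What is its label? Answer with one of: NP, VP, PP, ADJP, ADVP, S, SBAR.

S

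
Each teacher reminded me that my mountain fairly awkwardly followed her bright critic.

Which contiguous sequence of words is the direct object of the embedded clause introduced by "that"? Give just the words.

her bright critic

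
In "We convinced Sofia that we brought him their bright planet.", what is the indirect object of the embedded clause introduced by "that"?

Within the embedded clause introduced by "that", the indirect object of "brought" is "him".

him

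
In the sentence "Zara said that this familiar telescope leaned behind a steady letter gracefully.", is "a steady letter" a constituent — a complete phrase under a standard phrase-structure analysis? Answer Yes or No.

"a steady letter" is exactly the noun phrase [NP a steady letter], a complete constituent.

Yes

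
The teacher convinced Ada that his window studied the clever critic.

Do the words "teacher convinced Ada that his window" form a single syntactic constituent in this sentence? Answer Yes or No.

No

The sequence begins inside the noun phrase "the teacher" and ends inside the verb phrase "convinced Ada that his window studied the clever critic"; it crosses a phrase boundary, so no single node in the tree spans exactly those words.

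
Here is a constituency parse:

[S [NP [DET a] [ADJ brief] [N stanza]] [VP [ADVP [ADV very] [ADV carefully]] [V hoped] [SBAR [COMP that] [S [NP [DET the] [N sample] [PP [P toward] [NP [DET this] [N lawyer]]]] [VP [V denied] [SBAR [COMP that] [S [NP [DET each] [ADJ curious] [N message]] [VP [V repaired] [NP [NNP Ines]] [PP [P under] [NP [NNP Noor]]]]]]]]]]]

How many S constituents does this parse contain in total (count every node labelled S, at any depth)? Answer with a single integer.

3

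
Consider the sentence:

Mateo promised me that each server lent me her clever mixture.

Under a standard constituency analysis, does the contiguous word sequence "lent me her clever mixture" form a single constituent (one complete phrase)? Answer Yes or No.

Yes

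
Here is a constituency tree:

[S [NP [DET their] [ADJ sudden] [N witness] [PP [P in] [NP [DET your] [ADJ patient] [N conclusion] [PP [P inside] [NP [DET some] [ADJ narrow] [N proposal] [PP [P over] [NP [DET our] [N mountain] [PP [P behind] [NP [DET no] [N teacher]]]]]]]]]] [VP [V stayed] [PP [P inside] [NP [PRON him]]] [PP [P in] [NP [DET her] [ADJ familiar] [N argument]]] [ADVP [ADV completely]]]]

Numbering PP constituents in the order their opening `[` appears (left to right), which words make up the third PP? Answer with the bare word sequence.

The PP opening brackets appear, in order, over: "in your patient conclusion inside some narrow proposal over our mountain behind no teacher"; "inside some narrow proposal over our mountain behind no teacher"; "over our mountain behind no teacher"; "behind no teacher"; "inside him"; "in her familiar argument". The third one spans "over our mountain behind no teacher".

over our mountain behind no teacher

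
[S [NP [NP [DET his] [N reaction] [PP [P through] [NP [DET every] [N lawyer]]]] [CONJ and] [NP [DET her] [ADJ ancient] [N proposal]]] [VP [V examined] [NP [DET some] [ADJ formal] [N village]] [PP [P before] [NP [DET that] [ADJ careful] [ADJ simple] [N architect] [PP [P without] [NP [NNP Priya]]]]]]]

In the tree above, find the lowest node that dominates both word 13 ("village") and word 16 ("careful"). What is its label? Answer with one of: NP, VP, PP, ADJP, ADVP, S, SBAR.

VP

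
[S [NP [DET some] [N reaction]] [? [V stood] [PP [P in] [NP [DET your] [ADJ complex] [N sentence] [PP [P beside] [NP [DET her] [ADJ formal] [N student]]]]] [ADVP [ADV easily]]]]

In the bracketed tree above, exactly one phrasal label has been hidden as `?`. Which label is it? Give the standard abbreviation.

VP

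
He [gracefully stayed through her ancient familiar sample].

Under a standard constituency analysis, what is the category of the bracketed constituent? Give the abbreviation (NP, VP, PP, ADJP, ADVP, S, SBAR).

The bracketed span "gracefully stayed through her ancient familiar sample" is headed by "stayed", making it a verb phrase (VP).

VP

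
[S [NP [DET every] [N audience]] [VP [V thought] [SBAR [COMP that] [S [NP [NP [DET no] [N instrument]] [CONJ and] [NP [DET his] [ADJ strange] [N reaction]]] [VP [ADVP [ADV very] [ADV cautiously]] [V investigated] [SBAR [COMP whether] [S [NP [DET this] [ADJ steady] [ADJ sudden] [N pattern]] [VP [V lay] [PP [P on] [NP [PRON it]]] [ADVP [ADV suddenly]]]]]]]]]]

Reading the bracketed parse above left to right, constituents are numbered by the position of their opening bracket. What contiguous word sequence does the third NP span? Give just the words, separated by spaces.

no instrument

The NP opening brackets appear, in order, over: "every audience"; "no instrument and his strange reaction"; "no instrument"; "his strange reaction"; "this steady sudden pattern"; "it". The third one spans "no instrument".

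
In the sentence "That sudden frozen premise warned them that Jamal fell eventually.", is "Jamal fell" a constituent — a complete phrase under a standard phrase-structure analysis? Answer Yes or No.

No

The sequence begins inside the noun phrase "Jamal" and ends inside the verb phrase "fell eventually"; it crosses a phrase boundary, so no single node in the tree spans exactly those words.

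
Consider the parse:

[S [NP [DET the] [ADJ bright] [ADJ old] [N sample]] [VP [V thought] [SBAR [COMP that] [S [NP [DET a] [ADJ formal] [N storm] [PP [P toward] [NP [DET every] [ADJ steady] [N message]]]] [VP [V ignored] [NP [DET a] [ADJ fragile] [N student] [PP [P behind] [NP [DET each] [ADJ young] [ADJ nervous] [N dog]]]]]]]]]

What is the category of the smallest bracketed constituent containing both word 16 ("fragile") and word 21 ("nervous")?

NP

The smallest bracket enclosing both words is [NP a fragile student behind each young nervous dog], so the label is NP.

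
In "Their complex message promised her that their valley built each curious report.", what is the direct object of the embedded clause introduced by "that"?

Within the embedded clause introduced by "that", the direct object of "built" is "each curious report".

each curious report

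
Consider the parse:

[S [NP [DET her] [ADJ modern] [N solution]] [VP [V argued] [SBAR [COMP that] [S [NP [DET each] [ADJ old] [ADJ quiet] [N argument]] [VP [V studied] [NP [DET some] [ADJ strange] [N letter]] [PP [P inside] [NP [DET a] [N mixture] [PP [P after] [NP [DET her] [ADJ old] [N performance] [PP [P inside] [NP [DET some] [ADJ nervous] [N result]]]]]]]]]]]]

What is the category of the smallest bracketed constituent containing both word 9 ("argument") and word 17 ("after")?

The smallest bracket enclosing both words is [S each old quiet argument studied some strange letter inside a mixture after her old performance inside some nervous result], so the label is S.

S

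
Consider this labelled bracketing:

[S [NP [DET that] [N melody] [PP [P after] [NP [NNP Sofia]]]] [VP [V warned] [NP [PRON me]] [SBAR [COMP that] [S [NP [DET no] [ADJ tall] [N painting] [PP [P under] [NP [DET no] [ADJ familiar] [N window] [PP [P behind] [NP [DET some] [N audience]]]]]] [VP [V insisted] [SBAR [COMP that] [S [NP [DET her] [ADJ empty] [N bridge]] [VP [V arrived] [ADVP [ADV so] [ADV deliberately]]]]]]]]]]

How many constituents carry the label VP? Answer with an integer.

The VP constituents are: [VP warned me that no tall painting under no familiar window behind some audience insisted that her empty bridge arrived so deliberately]; [VP insisted that her empty bridge arrived so deliberately]; [VP arrived so deliberately]. Total: 3.

3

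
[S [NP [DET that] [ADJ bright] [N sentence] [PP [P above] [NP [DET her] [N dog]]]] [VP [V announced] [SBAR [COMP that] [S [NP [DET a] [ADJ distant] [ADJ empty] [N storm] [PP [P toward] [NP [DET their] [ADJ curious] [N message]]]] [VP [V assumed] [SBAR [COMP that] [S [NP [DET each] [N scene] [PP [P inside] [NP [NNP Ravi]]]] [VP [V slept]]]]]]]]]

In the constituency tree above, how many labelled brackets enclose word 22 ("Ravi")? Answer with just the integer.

11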